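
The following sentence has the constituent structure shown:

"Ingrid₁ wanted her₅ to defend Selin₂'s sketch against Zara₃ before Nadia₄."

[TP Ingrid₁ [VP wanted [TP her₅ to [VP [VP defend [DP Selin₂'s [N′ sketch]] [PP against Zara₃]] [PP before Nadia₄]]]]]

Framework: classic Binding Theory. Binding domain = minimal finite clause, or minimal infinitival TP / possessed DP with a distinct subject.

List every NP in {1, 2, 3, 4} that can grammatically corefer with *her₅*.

none

*her* is a pronoun, so Principle B applies: it must be free in its binding domain.
Binding domain of *her₅*: the matrix TP, whose subject is Ingrid₁.
*Ingrid₁* c-commands the pronoun within its binding domain → coindexation would violate Principle B.
*Selin₂*: the pronoun c-commands this R-expression → coindexation would violate Principle C on *Selin₂*.
*Zara₃*: the pronoun c-commands this R-expression → coindexation would violate Principle C on *Zara₃*.
*Nadia₄*: the pronoun c-commands this R-expression → coindexation would violate Principle C on *Nadia₄*.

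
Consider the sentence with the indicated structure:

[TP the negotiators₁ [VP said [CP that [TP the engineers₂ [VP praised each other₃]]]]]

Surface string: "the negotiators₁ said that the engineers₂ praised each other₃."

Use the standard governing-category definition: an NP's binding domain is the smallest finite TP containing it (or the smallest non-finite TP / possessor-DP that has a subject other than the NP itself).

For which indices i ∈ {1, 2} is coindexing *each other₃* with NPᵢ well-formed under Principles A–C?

*each other* is an anaphor, so Principle A applies: it must be bound in its binding domain.
Binding domain of *each other₃*: the embedded TP, whose subject is the engineers₂.
*the negotiators₁* c-commands the anaphor but is outside its binding domain → cannot satisfy Principle A.
*the engineers₂* c-commands the anaphor within its binding domain → licit binder.

{2}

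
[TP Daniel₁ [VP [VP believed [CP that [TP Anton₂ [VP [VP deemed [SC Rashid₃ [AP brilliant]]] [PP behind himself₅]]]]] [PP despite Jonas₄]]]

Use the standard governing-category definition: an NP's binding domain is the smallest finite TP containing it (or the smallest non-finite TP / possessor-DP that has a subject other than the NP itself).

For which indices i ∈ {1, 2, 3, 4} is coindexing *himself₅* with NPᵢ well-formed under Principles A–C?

*himself* is an anaphor, so Principle A applies: it must be bound in its binding domain.
Binding domain of *himself₅*: the embedded TP, whose subject is Anton₂.
*Daniel₁* c-commands the anaphor but is outside its binding domain → cannot satisfy Principle A.
*Anton₂* c-commands the anaphor within its binding domain → licit binder.
*Rashid₃* does not c-command the anaphor → cannot bind it.
*Jonas₄* does not c-command the anaphor → cannot bind it.

{2}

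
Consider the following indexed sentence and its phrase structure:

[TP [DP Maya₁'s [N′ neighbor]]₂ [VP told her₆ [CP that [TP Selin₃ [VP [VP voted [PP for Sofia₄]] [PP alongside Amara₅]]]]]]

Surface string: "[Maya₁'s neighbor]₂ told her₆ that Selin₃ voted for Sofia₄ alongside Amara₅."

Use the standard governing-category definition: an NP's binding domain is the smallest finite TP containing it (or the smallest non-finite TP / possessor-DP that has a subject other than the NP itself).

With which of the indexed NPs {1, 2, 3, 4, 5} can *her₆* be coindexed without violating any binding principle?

{1}

*her* is a pronoun, so Principle B applies: it must be free in its binding domain.
Binding domain of *her₆*: the matrix TP, whose subject is [Maya₁'s neighbor]₂.
*Maya₁* and the pronoun do not c-command one another → neither Principle B nor Principle C is at stake; coindexation permitted.
*[Maya₁'s neighbor]₂* c-commands the pronoun within its binding domain → coindexation would violate Principle B.
*Selin₃*: the pronoun c-commands this R-expression → coindexation would violate Principle C on *Selin₃*.
*Sofia₄*: the pronoun c-commands this R-expression → coindexation would violate Principle C on *Sofia₄*.
*Amara₅*: the pronoun c-commands this R-expression → coindexation would violate Principle C on *Amara₅*.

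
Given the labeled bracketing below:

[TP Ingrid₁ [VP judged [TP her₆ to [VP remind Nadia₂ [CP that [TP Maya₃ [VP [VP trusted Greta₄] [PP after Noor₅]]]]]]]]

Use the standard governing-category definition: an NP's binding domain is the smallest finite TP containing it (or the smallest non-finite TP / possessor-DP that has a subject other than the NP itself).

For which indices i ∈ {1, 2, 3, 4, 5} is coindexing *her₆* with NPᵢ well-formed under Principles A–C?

none

*her* is a pronoun, so Principle B applies: it must be free in its binding domain.
Binding domain of *her₆*: the matrix TP, whose subject is Ingrid₁.
*Ingrid₁* c-commands the pronoun within its binding domain → coindexation would violate Principle B.
*Nadia₂*: the pronoun c-commands this R-expression → coindexation would violate Principle C on *Nadia₂*.
*Maya₃*: the pronoun c-commands this R-expression → coindexation would violate Principle C on *Maya₃*.
*Greta₄*: the pronoun c-commands this R-expression → coindexation would violate Principle C on *Greta₄*.
*Noor₅*: the pronoun c-commands this R-expression → coindexation would violate Principle C on *Noor₅*.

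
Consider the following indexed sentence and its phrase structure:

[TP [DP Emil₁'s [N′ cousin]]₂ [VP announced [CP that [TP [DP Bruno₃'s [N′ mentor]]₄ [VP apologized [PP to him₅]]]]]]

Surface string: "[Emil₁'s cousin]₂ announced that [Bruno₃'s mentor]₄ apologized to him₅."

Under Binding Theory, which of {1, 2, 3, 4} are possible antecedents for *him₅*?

{1, 2, 3}

*him* is a pronoun, so Principle B applies: it must be free in its binding domain.
Binding domain of *him₅*: the embedded TP, whose subject is [Bruno₃'s mentor]₄.
*Emil₁* and the pronoun do not c-command one another → neither Principle B nor Principle C is at stake; coindexation permitted.
*[Emil₁'s cousin]₂* c-commands the pronoun but from outside its binding domain, and is not c-commanded by it → coindexation permitted.
*Bruno₃* and the pronoun do not c-command one another → neither Principle B nor Principle C is at stake; coindexation permitted.
*[Bruno₃'s mentor]₄* c-commands the pronoun within its binding domain → coindexation would violate Principle B.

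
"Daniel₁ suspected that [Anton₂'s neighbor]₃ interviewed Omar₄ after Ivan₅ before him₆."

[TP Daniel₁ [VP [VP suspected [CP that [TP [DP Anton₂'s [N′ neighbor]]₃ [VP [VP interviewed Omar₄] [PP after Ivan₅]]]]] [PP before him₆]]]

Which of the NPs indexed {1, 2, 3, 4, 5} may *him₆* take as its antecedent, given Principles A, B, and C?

*him* is a pronoun, so Principle B applies: it must be free in its binding domain.
Binding domain of *him₆*: the matrix TP, whose subject is Daniel₁.
*Daniel₁* c-commands the pronoun within its binding domain → coindexation would violate Principle B.
*Anton₂* and the pronoun do not c-command one another → neither Principle B nor Principle C is at stake; coindexation permitted.
*[Anton₂'s neighbor]₃* and the pronoun do not c-command one another → neither Principle B nor Principle C is at stake; coindexation permitted.
*Omar₄* and the pronoun do not c-command one another → neither Principle B nor Principle C is at stake; coindexation permitted.
*Ivan₅* and the pronoun do not c-command one another → neither Principle B nor Principle C is at stake; coindexation permitted.

{2, 3, 4, 5}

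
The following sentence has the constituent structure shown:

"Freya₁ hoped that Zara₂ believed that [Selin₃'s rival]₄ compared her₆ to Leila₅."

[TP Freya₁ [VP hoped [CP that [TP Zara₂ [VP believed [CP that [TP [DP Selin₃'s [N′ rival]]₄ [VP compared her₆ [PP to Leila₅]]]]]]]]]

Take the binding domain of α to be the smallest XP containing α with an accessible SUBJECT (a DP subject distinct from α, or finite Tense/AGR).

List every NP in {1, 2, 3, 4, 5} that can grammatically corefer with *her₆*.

{1, 2, 3}

*her* is a pronoun, so Principle B applies: it must be free in its binding domain.
Binding domain of *her₆*: the embedded TP, whose subject is [Selin₃'s rival]₄.
*Freya₁* c-commands the pronoun but from outside its binding domain, and is not c-commanded by it → coindexation permitted.
*Zara₂* c-commands the pronoun but from outside its binding domain, and is not c-commanded by it → coindexation permitted.
*Selin₃* and the pronoun do not c-command one another → neither Principle B nor Principle C is at stake; coindexation permitted.
*[Selin₃'s rival]₄* c-commands the pronoun within its binding domain → coindexation would violate Principle B.
*Leila₅*: the pronoun c-commands this R-expression → coindexation would violate Principle C on *Leila₅*.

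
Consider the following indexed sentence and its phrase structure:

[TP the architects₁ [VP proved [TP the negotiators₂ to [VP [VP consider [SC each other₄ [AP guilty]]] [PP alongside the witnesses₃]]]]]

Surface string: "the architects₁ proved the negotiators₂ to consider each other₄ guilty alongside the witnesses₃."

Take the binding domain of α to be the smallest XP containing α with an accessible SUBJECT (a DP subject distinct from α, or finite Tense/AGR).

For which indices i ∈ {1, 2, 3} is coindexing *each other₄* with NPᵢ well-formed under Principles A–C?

{2}

*each other* is an anaphor, so Principle A applies: it must be bound in its binding domain.
Binding domain of *each other₄*: the embedded TP, whose subject is the negotiators₂.
*the architects₁* c-commands the anaphor but is outside its binding domain → cannot satisfy Principle A.
*the negotiators₂* c-commands the anaphor within its binding domain → licit binder.
*the witnesses₃* does not c-command the anaphor → cannot bind it.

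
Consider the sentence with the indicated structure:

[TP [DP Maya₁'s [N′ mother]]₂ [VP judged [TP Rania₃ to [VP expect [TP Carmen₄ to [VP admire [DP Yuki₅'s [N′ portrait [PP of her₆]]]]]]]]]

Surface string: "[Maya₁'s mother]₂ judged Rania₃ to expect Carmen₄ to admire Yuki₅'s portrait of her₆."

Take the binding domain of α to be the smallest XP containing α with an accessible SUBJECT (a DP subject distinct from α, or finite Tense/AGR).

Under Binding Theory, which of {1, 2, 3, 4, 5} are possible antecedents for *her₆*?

*her* is a pronoun, so Principle B applies: it must be free in its binding domain.
Binding domain of *her₆*: the possessed DP, whose subject is Yuki₅.
*Maya₁* and the pronoun do not c-command one another → neither Principle B nor Principle C is at stake; coindexation permitted.
*[Maya₁'s mother]₂* c-commands the pronoun but from outside its binding domain, and is not c-commanded by it → coindexation permitted.
*Rania₃* c-commands the pronoun but from outside its binding domain, and is not c-commanded by it → coindexation permitted.
*Carmen₄* c-commands the pronoun but from outside its binding domain, and is not c-commanded by it → coindexation permitted.
*Yuki₅* c-commands the pronoun within its binding domain → coindexation would violate Principle B.

{1, 2, 3, 4}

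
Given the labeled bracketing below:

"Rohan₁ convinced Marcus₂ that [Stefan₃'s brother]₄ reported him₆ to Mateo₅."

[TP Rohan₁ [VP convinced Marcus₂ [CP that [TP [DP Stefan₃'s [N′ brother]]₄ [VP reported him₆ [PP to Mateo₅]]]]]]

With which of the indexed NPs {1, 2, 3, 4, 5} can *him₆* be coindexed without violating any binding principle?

{1, 2, 3}

*him* is a pronoun, so Principle B applies: it must be free in its binding domain.
Binding domain of *him₆*: the embedded TP, whose subject is [Stefan₃'s brother]₄.
*Rohan₁* c-commands the pronoun but from outside its binding domain, and is not c-commanded by it → coindexation permitted.
*Marcus₂* c-commands the pronoun but from outside its binding domain, and is not c-commanded by it → coindexation permitted.
*Stefan₃* and the pronoun do not c-command one another → neither Principle B nor Principle C is at stake; coindexation permitted.
*[Stefan₃'s brother]₄* c-commands the pronoun within its binding domain → coindexation would violate Principle B.
*Mateo₅*: the pronoun c-commands this R-expression → coindexation would violate Principle C on *Mateo₅*.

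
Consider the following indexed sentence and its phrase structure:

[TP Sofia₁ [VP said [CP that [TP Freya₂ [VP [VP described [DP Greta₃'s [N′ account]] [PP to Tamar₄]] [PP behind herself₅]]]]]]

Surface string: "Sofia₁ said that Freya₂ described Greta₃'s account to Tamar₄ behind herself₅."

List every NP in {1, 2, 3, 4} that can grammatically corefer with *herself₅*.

{2}

*herself* is an anaphor, so Principle A applies: it must be bound in its binding domain.
Binding domain of *herself₅*: the embedded TP, whose subject is Freya₂.
*Sofia₁* c-commands the anaphor but is outside its binding domain → cannot satisfy Principle A.
*Freya₂* c-commands the anaphor within its binding domain → licit binder.
*Greta₃* does not c-command the anaphor → cannot bind it.
*Tamar₄* does not c-command the anaphor → cannot bind it.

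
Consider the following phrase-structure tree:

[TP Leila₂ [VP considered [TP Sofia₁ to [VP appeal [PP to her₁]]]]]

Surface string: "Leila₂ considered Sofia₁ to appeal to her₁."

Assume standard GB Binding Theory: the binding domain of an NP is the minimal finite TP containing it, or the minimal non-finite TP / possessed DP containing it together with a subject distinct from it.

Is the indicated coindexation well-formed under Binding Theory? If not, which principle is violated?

Principle B

The two coindexed NPs are *Sofia₁* and *her₁*.
*her₁* is a pronoun. Its binding domain is the embedded TP, whose subject is Sofia₁.
*Sofia₁* c-commands it within that domain and carries the same index.
The pronoun is locally bound → Principle B violation.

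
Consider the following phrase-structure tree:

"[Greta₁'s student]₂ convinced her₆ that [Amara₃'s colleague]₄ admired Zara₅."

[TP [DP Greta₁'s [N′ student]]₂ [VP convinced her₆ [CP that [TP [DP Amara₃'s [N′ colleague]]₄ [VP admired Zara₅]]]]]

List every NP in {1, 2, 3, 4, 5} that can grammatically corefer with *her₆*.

{1}

*her* is a pronoun, so Principle B applies: it must be free in its binding domain.
Binding domain of *her₆*: the matrix TP, whose subject is [Greta₁'s student]₂.
*Greta₁* and the pronoun do not c-command one another → neither Principle B nor Principle C is at stake; coindexation permitted.
*[Greta₁'s student]₂* c-commands the pronoun within its binding domain → coindexation would violate Principle B.
*Amara₃*: the pronoun c-commands this R-expression → coindexation would violate Principle C on *Amara₃*.
*[Amara₃'s colleague]₄*: the pronoun c-commands this R-expression → coindexation would violate Principle C on *[Amara₃'s colleague]₄*.
*Zara₅*: the pronoun c-commands this R-expression → coindexation would violate Principle C on *Zara₅*.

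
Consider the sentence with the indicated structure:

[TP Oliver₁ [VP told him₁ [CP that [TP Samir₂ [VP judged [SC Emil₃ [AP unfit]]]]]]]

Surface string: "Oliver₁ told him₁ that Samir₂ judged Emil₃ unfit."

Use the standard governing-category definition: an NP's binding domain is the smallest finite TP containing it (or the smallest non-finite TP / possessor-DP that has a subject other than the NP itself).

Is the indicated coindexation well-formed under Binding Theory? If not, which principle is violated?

Principle B

The two coindexed NPs are *Oliver₁* and *him₁*.
*him₁* is a pronoun. Its binding domain is the matrix TP, whose subject is Oliver₁.
*Oliver₁* c-commands it within that domain and carries the same index.
The pronoun is locally bound → Principle B violation.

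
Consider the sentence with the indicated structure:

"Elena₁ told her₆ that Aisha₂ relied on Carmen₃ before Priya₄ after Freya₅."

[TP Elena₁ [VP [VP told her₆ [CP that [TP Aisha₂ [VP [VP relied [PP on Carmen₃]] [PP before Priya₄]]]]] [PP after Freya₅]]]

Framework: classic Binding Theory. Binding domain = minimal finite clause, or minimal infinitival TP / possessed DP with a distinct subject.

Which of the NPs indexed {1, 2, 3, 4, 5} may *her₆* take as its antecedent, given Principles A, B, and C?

*her* is a pronoun, so Principle B applies: it must be free in its binding domain.
Binding domain of *her₆*: the matrix TP, whose subject is Elena₁.
*Elena₁* c-commands the pronoun within its binding domain → coindexation would violate Principle B.
*Aisha₂*: the pronoun c-commands this R-expression → coindexation would violate Principle C on *Aisha₂*.
*Carmen₃*: the pronoun c-commands this R-expression → coindexation would violate Principle C on *Carmen₃*.
*Priya₄*: the pronoun c-commands this R-expression → coindexation would violate Principle C on *Priya₄*.
*Freya₅* and the pronoun do not c-command one another → neither Principle B nor Principle C is at stake; coindexation permitted.

{5}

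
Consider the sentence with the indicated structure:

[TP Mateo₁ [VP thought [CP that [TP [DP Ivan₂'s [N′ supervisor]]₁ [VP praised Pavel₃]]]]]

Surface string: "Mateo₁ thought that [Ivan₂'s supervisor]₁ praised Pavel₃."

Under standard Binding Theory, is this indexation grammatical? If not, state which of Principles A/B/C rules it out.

The two coindexed NPs are *[Ivan₂'s supervisor]₁* and *Mateo₁*.
*[Ivan₂'s supervisor]₁* is an R-expression. Principle C requires it to be free everywhere.
*Mateo₁* c-commands it and carries the same index.
The R-expression is bound → Principle C violation.

Principle C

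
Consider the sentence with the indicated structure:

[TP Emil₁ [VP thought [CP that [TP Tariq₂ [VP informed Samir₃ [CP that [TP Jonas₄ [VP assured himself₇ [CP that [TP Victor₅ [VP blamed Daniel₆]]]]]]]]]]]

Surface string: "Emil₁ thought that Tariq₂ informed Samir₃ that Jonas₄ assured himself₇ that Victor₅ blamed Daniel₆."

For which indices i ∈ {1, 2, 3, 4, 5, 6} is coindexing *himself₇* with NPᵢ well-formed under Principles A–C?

{4}

*himself* is an anaphor, so Principle A applies: it must be bound in its binding domain.
Binding domain of *himself₇*: the embedded TP, whose subject is Jonas₄.
*Emil₁* c-commands the anaphor but is outside its binding domain → cannot satisfy Principle A.
*Tariq₂* c-commands the anaphor but is outside its binding domain → cannot satisfy Principle A.
*Samir₃* c-commands the anaphor but is outside its binding domain → cannot satisfy Principle A.
*Jonas₄* c-commands the anaphor within its binding domain → licit binder.
*Victor₅* does not c-command the anaphor → cannot bind it.
*Daniel₆* does not c-command the anaphor → cannot bind it.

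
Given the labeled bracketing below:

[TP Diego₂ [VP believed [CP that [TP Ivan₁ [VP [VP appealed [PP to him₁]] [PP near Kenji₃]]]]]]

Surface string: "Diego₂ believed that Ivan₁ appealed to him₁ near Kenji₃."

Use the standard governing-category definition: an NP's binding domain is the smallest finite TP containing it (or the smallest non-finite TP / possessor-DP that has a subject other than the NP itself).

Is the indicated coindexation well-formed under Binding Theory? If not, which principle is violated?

Principle B

The two coindexed NPs are *Ivan₁* and *him₁*.
*him₁* is a pronoun. Its binding domain is the embedded TP, whose subject is Ivan₁.
*Ivan₁* c-commands it within that domain and carries the same index.
The pronoun is locally bound → Principle B violation.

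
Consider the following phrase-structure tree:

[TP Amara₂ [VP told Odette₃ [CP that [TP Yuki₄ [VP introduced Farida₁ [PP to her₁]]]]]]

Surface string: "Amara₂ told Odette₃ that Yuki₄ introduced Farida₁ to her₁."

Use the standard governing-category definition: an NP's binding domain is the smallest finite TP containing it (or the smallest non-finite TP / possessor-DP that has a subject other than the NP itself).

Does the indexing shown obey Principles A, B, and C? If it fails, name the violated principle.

The two coindexed NPs are *Farida₁* and *her₁*.
*her₁* is a pronoun. Its binding domain is the embedded TP, whose subject is Yuki₄.
*Farida₁* c-commands it within that domain and carries the same index.
The pronoun is locally bound → Principle B violation.

Principle B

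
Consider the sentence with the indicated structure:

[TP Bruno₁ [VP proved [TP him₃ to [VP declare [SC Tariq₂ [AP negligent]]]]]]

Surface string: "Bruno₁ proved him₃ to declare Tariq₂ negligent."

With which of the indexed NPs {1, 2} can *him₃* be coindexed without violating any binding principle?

none

*him* is a pronoun, so Principle B applies: it must be free in its binding domain.
Binding domain of *him₃*: the matrix TP, whose subject is Bruno₁.
*Bruno₁* c-commands the pronoun within its binding domain → coindexation would violate Principle B.
*Tariq₂*: the pronoun c-commands this R-expression → coindexation would violate Principle C on *Tariq₂*.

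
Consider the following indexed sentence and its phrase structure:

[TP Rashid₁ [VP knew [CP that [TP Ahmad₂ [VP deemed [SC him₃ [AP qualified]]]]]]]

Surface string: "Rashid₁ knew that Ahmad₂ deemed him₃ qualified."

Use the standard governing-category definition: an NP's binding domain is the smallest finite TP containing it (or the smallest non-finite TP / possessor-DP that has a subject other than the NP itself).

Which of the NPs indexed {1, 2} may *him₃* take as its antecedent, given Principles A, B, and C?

{1}

*him* is a pronoun, so Principle B applies: it must be free in its binding domain.
Binding domain of *him₃*: the embedded TP, whose subject is Ahmad₂.
*Rashid₁* c-commands the pronoun but from outside its binding domain, and is not c-commanded by it → coindexation permitted.
*Ahmad₂* c-commands the pronoun within its binding domain → coindexation would violate Principle B.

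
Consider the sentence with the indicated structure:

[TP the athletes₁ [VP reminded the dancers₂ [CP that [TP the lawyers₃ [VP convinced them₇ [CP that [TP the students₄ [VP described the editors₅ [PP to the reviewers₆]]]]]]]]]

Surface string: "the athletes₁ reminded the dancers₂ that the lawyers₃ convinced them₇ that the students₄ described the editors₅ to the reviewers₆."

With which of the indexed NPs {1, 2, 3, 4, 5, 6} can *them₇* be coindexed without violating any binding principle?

*them* is a pronoun, so Principle B applies: it must be free in its binding domain.
Binding domain of *them₇*: the embedded TP, whose subject is the lawyers₃.
*the athletes₁* c-commands the pronoun but from outside its binding domain, and is not c-commanded by it → coindexation permitted.
*the dancers₂* c-commands the pronoun but from outside its binding domain, and is not c-commanded by it → coindexation permitted.
*the lawyers₃* c-commands the pronoun within its binding domain → coindexation would violate Principle B.
*the students₄*: the pronoun c-commands this R-expression → coindexation would violate Principle C on *the students₄*.
*the editors₅*: the pronoun c-commands this R-expression → coindexation would violate Principle C on *the editors₅*.
*the reviewers₆*: the pronoun c-commands this R-expression → coindexation would violate Principle C on *the reviewers₆*.

{1, 2}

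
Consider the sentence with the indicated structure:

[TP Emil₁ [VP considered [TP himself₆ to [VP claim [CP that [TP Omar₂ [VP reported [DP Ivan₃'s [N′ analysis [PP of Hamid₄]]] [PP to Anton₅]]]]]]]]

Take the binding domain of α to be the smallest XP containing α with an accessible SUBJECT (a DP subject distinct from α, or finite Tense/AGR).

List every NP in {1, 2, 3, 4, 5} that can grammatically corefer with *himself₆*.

*himself* is an anaphor, so Principle A applies: it must be bound in its binding domain.
Binding domain of *himself₆*: the matrix TP, whose subject is Emil₁.
*Emil₁* c-commands the anaphor within its binding domain → licit binder.
*Omar₂* does not c-command the anaphor → cannot bind it.
*Ivan₃* does not c-command the anaphor → cannot bind it.
*Hamid₄* does not c-command the anaphor → cannot bind it.
*Anton₅* does not c-command the anaphor → cannot bind it.

{1}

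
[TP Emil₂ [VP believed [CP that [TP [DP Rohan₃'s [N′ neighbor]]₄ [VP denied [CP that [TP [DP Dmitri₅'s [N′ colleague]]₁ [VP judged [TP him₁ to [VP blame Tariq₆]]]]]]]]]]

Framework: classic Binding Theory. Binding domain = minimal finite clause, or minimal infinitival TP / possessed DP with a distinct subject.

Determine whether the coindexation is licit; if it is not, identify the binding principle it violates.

Principle B

The two coindexed NPs are *[Dmitri₅'s colleague]₁* and *him₁*.
*him₁* is a pronoun. Its binding domain is the embedded TP, whose subject is [Dmitri₅'s colleague]₁.
*[Dmitri₅'s colleague]₁* c-commands it within that domain and carries the same index.
The pronoun is locally bound → Principle B violation.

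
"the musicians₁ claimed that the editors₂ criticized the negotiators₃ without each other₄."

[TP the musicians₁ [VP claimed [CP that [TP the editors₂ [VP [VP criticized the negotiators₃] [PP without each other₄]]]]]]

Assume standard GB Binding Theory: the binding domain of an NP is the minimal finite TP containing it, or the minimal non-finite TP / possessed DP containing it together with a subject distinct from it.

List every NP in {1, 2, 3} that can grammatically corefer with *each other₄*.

{2}

*each other* is an anaphor, so Principle A applies: it must be bound in its binding domain.
Binding domain of *each other₄*: the embedded TP, whose subject is the editors₂.
*the musicians₁* c-commands the anaphor but is outside its binding domain → cannot satisfy Principle A.
*the editors₂* c-commands the anaphor within its binding domain → licit binder.
*the negotiators₃* does not c-command the anaphor → cannot bind it.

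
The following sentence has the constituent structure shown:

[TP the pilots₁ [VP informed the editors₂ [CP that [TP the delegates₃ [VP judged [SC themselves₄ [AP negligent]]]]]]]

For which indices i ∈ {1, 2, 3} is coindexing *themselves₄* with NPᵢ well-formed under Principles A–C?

*themselves* is an anaphor, so Principle A applies: it must be bound in its binding domain.
Binding domain of *themselves₄*: the embedded TP, whose subject is the delegates₃.
*the pilots₁* c-commands the anaphor but is outside its binding domain → cannot satisfy Principle A.
*the editors₂* c-commands the anaphor but is outside its binding domain → cannot satisfy Principle A.
*the delegates₃* c-commands the anaphor within its binding domain → licit binder.

{3}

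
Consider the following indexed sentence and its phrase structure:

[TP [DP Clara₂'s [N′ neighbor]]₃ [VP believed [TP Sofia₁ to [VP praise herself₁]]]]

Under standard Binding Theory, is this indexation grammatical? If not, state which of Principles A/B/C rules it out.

grammatical

The two coindexed NPs are *Sofia₁* and *herself₁*.
*herself₁* is an anaphor; its binding domain is the embedded TP, whose subject is Sofia₁. *Sofia₁* c-commands it within that domain and shares its index, so Principle A is satisfied.
*Sofia₁* is an R-expression; *herself₁* does not c-command it, and no other NP shares its index, so Principle C is satisfied.
All principles are respected.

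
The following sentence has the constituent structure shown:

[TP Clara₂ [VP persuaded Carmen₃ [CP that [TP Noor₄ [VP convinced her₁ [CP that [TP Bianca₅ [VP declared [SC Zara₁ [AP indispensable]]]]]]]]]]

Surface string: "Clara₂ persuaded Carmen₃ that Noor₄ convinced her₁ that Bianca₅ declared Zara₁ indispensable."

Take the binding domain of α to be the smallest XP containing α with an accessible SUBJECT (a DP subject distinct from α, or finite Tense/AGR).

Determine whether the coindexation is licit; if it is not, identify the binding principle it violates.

Principle C

The two coindexed NPs are *her₁* and *Zara₁*.
*Zara₁* is an R-expression. Principle C requires it to be free everywhere.
*her₁* c-commands it and carries the same index.
The R-expression is bound → Principle C violation.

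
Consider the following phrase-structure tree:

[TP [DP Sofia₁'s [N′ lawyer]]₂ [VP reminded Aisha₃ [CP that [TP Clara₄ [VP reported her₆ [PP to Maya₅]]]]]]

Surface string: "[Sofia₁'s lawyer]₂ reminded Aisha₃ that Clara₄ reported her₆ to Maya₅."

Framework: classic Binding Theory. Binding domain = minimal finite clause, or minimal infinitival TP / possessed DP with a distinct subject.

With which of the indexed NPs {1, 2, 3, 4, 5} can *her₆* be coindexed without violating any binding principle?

{1, 2, 3}

*her* is a pronoun, so Principle B applies: it must be free in its binding domain.
Binding domain of *her₆*: the embedded TP, whose subject is Clara₄.
*Sofia₁* and the pronoun do not c-command one another → neither Principle B nor Principle C is at stake; coindexation permitted.
*[Sofia₁'s lawyer]₂* c-commands the pronoun but from outside its binding domain, and is not c-commanded by it → coindexation permitted.
*Aisha₃* c-commands the pronoun but from outside its binding domain, and is not c-commanded by it → coindexation permitted.
*Clara₄* c-commands the pronoun within its binding domain → coindexation would violate Principle B.
*Maya₅*: the pronoun c-commands this R-expression → coindexation would violate Principle C on *Maya₅*.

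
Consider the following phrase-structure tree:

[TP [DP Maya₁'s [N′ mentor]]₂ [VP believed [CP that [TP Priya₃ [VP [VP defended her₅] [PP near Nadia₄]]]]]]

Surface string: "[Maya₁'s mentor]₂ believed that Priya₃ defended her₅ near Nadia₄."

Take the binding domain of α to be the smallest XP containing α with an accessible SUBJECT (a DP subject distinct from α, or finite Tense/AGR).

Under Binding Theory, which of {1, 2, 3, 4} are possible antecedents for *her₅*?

{1, 2, 4}

*her* is a pronoun, so Principle B applies: it must be free in its binding domain.
Binding domain of *her₅*: the embedded TP, whose subject is Priya₃.
*Maya₁* and the pronoun do not c-command one another → neither Principle B nor Principle C is at stake; coindexation permitted.
*[Maya₁'s mentor]₂* c-commands the pronoun but from outside its binding domain, and is not c-commanded by it → coindexation permitted.
*Priya₃* c-commands the pronoun within its binding domain → coindexation would violate Principle B.
*Nadia₄* and the pronoun do not c-command one another → neither Principle B nor Principle C is at stake; coindexation permitted.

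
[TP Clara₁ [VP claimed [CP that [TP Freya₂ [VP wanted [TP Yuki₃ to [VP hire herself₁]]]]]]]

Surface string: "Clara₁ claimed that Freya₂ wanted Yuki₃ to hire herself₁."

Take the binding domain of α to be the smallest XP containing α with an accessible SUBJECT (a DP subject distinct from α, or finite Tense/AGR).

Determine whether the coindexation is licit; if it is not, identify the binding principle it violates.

Principle A

The two coindexed NPs are *Clara₁* and *herself₁*.
*herself₁* is an anaphor. Principle A requires it to be bound within its binding domain — the embedded TP, whose subject is Yuki₃.
Within that domain it is c-commanded by *Yuki₃*, which does not share its index.
*Clara₁* does c-command the anaphor, but from outside its binding domain.
The anaphor is unbound in its domain → Principle A violation.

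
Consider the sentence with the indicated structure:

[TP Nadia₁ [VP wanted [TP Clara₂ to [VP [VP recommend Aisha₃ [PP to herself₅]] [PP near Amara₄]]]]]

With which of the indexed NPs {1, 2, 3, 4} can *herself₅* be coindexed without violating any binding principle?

{2, 3}

*herself* is an anaphor, so Principle A applies: it must be bound in its binding domain.
Binding domain of *herself₅*: the embedded TP, whose subject is Clara₂.
*Nadia₁* c-commands the anaphor but is outside its binding domain → cannot satisfy Principle A.
*Clara₂* c-commands the anaphor within its binding domain → licit binder.
*Aisha₃* c-commands the anaphor within its binding domain → licit binder.
*Amara₄* does not c-command the anaphor → cannot bind it.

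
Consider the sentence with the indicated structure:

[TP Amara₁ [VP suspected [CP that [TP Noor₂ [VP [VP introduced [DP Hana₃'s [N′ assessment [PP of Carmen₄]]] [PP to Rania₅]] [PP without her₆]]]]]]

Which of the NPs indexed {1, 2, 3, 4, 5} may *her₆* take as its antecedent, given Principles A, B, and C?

*her* is a pronoun, so Principle B applies: it must be free in its binding domain.
Binding domain of *her₆*: the embedded TP, whose subject is Noor₂.
*Amara₁* c-commands the pronoun but from outside its binding domain, and is not c-commanded by it → coindexation permitted.
*Noor₂* c-commands the pronoun within its binding domain → coindexation would violate Principle B.
*Hana₃* and the pronoun do not c-command one another → neither Principle B nor Principle C is at stake; coindexation permitted.
*Carmen₄* and the pronoun do not c-command one another → neither Principle B nor Principle C is at stake; coindexation permitted.
*Rania₅* and the pronoun do not c-command one another → neither Principle B nor Principle C is at stake; coindexation permitted.

{1, 3, 4, 5}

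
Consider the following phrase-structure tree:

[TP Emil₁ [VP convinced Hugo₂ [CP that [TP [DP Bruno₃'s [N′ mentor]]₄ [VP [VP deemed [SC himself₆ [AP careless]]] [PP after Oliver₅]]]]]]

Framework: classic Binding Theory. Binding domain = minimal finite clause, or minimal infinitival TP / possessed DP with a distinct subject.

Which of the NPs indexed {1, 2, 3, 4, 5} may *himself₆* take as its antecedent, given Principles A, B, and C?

*himself* is an anaphor, so Principle A applies: it must be bound in its binding domain.
Binding domain of *himself₆*: the embedded TP, whose subject is [Bruno₃'s mentor]₄.
*Emil₁* c-commands the anaphor but is outside its binding domain → cannot satisfy Principle A.
*Hugo₂* c-commands the anaphor but is outside its binding domain → cannot satisfy Principle A.
*Bruno₃* does not c-command the anaphor → cannot bind it.
*[Bruno₃'s mentor]₄* c-commands the anaphor within its binding domain → licit binder.
*Oliver₅* does not c-command the anaphor → cannot bind it.

{4}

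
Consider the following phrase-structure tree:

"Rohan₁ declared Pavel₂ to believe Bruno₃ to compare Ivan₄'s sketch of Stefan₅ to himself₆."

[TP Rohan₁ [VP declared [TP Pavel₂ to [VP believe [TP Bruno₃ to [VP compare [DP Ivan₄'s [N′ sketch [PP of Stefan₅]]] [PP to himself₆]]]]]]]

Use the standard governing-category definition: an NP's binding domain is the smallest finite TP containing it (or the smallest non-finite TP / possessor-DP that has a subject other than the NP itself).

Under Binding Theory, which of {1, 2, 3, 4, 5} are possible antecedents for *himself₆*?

*himself* is an anaphor, so Principle A applies: it must be bound in its binding domain.
Binding domain of *himself₆*: the embedded TP, whose subject is Bruno₃.
*Rohan₁* c-commands the anaphor but is outside its binding domain → cannot satisfy Principle A.
*Pavel₂* c-commands the anaphor but is outside its binding domain → cannot satisfy Principle A.
*Bruno₃* c-commands the anaphor within its binding domain → licit binder.
*Ivan₄* does not c-command the anaphor → cannot bind it.
*Stefan₅* does not c-command the anaphor → cannot bind it.

{3}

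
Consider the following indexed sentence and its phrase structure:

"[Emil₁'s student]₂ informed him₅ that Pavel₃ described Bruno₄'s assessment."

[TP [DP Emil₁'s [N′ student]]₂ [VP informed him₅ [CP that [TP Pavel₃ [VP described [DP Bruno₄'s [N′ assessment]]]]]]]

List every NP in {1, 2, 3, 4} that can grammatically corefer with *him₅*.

*him* is a pronoun, so Principle B applies: it must be free in its binding domain.
Binding domain of *him₅*: the matrix TP, whose subject is [Emil₁'s student]₂.
*Emil₁* and the pronoun do not c-command one another → neither Principle B nor Principle C is at stake; coindexation permitted.
*[Emil₁'s student]₂* c-commands the pronoun within its binding domain → coindexation would violate Principle B.
*Pavel₃*: the pronoun c-commands this R-expression → coindexation would violate Principle C on *Pavel₃*.
*Bruno₄*: the pronoun c-commands this R-expression → coindexation would violate Principle C on *Bruno₄*.

{1}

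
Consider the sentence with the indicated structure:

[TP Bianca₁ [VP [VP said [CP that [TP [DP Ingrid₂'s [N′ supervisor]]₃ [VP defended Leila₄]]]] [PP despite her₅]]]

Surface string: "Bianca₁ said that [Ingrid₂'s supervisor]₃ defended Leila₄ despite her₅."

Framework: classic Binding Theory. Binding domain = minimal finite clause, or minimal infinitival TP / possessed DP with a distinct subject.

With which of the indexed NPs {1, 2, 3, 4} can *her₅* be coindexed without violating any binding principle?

*her* is a pronoun, so Principle B applies: it must be free in its binding domain.
Binding domain of *her₅*: the matrix TP, whose subject is Bianca₁.
*Bianca₁* c-commands the pronoun within its binding domain → coindexation would violate Principle B.
*Ingrid₂* and the pronoun do not c-command one another → neither Principle B nor Principle C is at stake; coindexation permitted.
*[Ingrid₂'s supervisor]₃* and the pronoun do not c-command one another → neither Principle B nor Principle C is at stake; coindexation permitted.
*Leila₄* and the pronoun do not c-command one another → neither Principle B nor Principle C is at stake; coindexation permitted.

{2, 3, 4}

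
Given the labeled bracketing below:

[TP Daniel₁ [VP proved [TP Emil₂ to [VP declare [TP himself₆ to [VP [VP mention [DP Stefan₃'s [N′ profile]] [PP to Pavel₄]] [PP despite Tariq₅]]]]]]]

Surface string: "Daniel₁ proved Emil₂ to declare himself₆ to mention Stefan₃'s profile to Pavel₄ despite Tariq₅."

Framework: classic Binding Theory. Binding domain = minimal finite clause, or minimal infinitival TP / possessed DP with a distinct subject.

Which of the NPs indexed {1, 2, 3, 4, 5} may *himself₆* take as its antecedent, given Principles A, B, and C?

{2}

*himself* is an anaphor, so Principle A applies: it must be bound in its binding domain.
Binding domain of *himself₆*: the embedded TP, whose subject is Emil₂.
*Daniel₁* c-commands the anaphor but is outside its binding domain → cannot satisfy Principle A.
*Emil₂* c-commands the anaphor within its binding domain → licit binder.
*Stefan₃* does not c-command the anaphor → cannot bind it.
*Pavel₄* does not c-command the anaphor → cannot bind it.
*Tariq₅* does not c-command the anaphor → cannot bind it.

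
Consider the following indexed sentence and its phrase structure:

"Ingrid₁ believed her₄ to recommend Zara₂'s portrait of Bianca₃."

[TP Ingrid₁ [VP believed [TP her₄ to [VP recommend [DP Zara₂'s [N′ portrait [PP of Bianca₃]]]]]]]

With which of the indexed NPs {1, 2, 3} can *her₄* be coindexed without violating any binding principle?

*her* is a pronoun, so Principle B applies: it must be free in its binding domain.
Binding domain of *her₄*: the matrix TP, whose subject is Ingrid₁.
*Ingrid₁* c-commands the pronoun within its binding domain → coindexation would violate Principle B.
*Zara₂*: the pronoun c-commands this R-expression → coindexation would violate Principle C on *Zara₂*.
*Bianca₃*: the pronoun c-commands this R-expression → coindexation would violate Principle C on *Bianca₃*.

none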